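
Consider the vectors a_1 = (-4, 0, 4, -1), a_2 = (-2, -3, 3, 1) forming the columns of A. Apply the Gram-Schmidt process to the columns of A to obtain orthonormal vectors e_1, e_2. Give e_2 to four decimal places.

e_2 = (0.0873, -0.8638, 0.2007, 0.4537)

e_1 = a_1/‖a_1‖ = (-4, 0, 4, -1)/5.7446 = (-0.6963, 0.0000, 0.6963, -0.1741).
r_{12} = e_1·a_2 = 3.3075.
u_2 = a_2 − 3.3075·e_1 = (0.3030, -3.0000, 0.6970, 1.5758).
‖u_2‖ = 3.4728, so e_2 = (0.0873, -0.8638, 0.2007, 0.4537).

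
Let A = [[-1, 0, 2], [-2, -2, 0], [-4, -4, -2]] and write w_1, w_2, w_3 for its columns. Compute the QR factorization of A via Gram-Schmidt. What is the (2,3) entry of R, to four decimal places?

r_{23} = 2.3422

q_1 = w_1/‖w_1‖ = (-1, -2, -4)/4.5826 = (-0.2182, -0.4364, -0.8729).
r_{12} = q_1·w_2 = 4.3644.
u_2 = w_2 − 4.3644·q_1 = (0.9524, -0.0952, -0.1905).
‖u_2‖ = 0.9759, so q_2 = (0.9759, -0.0976, -0.1952).
r_{23} = q_2·w_3 = 2.3422.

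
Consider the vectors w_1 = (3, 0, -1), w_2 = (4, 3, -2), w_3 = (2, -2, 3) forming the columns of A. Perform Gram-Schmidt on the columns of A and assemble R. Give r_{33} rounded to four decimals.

q_1 = w_1/‖w_1‖ = (3, 0, -1)/3.1623 = (0.9487, 0.0000, -0.3162).
r_{12} = q_1·w_2 = 4.4272.
u_2 = w_2 − 4.4272·q_1 = (-0.2000, 3.0000, -0.6000).
‖u_2‖ = 3.0659, so q_2 = (-0.0652, 0.9785, -0.1957).
r_{13} = q_1·w_3 = 0.9487; r_{23} = q_2·w_3 = -2.6745.
u_3 = w_3 − 0.9487·q_1 + 2.6745·q_2 = (0.9255, 0.6170, 2.7766).
r_{33} = ‖u_3‖ = 2.9911.

r_{33} = 2.9911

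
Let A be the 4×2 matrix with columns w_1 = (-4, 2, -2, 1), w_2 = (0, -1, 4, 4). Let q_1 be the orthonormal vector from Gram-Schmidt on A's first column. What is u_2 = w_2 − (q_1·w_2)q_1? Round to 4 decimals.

q_1 = w_1/‖w_1‖ = (-4, 2, -2, 1)/5.0000 = (-0.8000, 0.4000, -0.4000, 0.2000).
r_{12} = q_1·w_2 = -1.2000.
u_2 = w_2 + 1.2000·q_1 = (-0.9600, -0.5200, 3.5200, 4.2400).

u_2 = (-0.9600, -0.5200, 3.5200, 4.2400)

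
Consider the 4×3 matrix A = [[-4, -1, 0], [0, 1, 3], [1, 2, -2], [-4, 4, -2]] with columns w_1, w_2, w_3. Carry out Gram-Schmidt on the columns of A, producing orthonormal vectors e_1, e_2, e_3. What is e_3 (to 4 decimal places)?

e_1 = w_1/‖w_1‖ = (-4, 0, 1, -4)/5.7446 = (-0.6963, 0.0000, 0.1741, -0.6963).
r_{12} = e_1·w_2 = -1.7408.
u_2 = w_2 + 1.7408·e_1 = (-2.2121, 1.0000, 2.3030, 2.7879).
‖u_2‖ = 4.3554, so e_2 = (-0.5079, 0.2296, 0.5288, 0.6401).
r_{13} = e_1·w_3 = 1.0445; r_{23} = e_2·w_3 = -1.6489.
u_3 = w_3 − 1.0445·e_1 + 1.6489·e_2 = (-0.1102, 3.3786, -1.3099, -0.2173).
‖u_3‖ = 3.6318, so e_3 = (-0.0303, 0.9303, -0.3607, -0.0598).

e_3 = (-0.0303, 0.9303, -0.3607, -0.0598)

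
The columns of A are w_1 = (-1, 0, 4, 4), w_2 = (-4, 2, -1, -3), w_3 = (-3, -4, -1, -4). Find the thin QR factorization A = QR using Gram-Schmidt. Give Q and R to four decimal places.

q_1 = w_1/‖w_1‖ = (-1, 0, 4, 4)/5.7446 = (-0.1741, 0.0000, 0.6963, 0.6963).
r_{12} = q_1·w_2 = -2.0889.
u_2 = w_2 + 2.0889·q_1 = (-4.3636, 2.0000, 0.4545, -1.5455).
‖u_2‖ = 5.0632, so q_2 = (-0.8618, 0.3950, 0.0898, -0.3052).
r_{13} = q_1·w_3 = -2.9593; r_{23} = q_2·w_3 = 2.1366.
u_3 = w_3 + 2.9593·q_1 − 2.1366·q_2 = (-1.6738, -4.8440, 0.8688, -1.2872).
‖u_3‖ = 5.3551, so q_3 = (-0.3126, -0.9045, 0.1622, -0.2404).

Q = [[-0.1741, -0.8618, -0.3126], [0.0000, 0.3950, -0.9045], [0.6963, 0.0898, 0.1622], [0.6963, -0.3052, -0.2404]], R = [[5.7446, -2.0889, -2.9593], [0.0000, 5.0632, 2.1366], [0.0000, 0.0000, 5.3551]]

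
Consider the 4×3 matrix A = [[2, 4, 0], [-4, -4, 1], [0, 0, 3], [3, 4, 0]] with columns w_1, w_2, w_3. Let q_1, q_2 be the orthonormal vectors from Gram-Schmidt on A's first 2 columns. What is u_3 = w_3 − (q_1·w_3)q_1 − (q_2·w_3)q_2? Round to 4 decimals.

u_3 = (-0.1667, 0.1667, 3.0000, 0.3333)

w_1 = (2, -4, 0, 3); ‖w_1‖ = 5.3852, so q_1 = (0.3714, -0.7428, 0.0000, 0.5571).
q_1·w_2 = 0.3714·4 + (-0.7428)·(-4) + 0.0000·0 + 0.5571·4 = 6.6850.
u_2 = w_2 − 6.6850·q_1 = (1.5172, 0.9655, 0.0000, 0.2759).
‖u_2‖ = 1.8194, so q_2 = (0.8339, 0.5307, 0.0000, 0.1516).
q_1·w_3 = 0.3714·0 + (-0.7428)·1 + 0.0000·3 + 0.5571·0 = -0.7428; q_2·w_3 = 0.8339·0 + 0.5307·1 + 0.0000·3 + 0.1516·0 = 0.5307.
u_3 = w_3 + 0.7428·q_1 − 0.5307·q_2 = (-0.1667, 0.1667, 3.0000, 0.3333).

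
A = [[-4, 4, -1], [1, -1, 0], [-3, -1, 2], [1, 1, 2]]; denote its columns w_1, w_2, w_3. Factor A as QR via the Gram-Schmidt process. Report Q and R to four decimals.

Q = [[-0.7698, 0.5811, -0.1254], [0.1925, -0.1453, -0.0585], [-0.5774, -0.6848, 0.4429], [0.1925, 0.4150, 0.8858]], R = [[5.1962, -2.5019, 0.0000], [0.0000, 3.5694, -1.1206], [0.0000, 0.0000, 2.7828]]

w_1 = (-4, 1, -3, 1); ‖w_1‖ = 5.1962, so e_1 = (-0.7698, 0.1925, -0.5774, 0.1925).
e_1·w_2 = (-0.7698)·4 + 0.1925·(-1) + (-0.5774)·(-1) + 0.1925·1 = -2.5019.
u_2 = w_2 + 2.5019·e_1 = (2.0741, -0.5185, -2.4444, 1.4815).
‖u_2‖ = 3.5694, so e_2 = (0.5811, -0.1453, -0.6848, 0.4150).
e_1·w_3 = (-0.7698)·(-1) + 0.1925·0 + (-0.5774)·2 + 0.1925·2 = 0.0000; e_2·w_3 = 0.5811·(-1) + (-0.1453)·0 + (-0.6848)·2 + 0.4150·2 = -1.1206.
u_3 = w_3 − 0.0000·e_1 + 1.1206·e_2 = (-0.3488, -0.1628, 1.2326, 2.4651).
‖u_3‖ = 2.7828, so e_3 = (-0.1254, -0.0585, 0.4429, 0.8858).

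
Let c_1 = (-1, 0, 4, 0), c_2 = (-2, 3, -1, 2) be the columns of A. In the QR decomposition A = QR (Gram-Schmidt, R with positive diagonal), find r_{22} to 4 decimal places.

c_1 = (-1, 0, 4, 0); ‖c_1‖ = 4.1231, so q_1 = (-0.2425, 0.0000, 0.9701, 0.0000).
q_1·c_2 = (-0.2425)·(-2) + 0.0000·3 + 0.9701·(-1) + 0.0000·2 = -0.4851.
u_2 = c_2 + 0.4851·q_1 = (-2.1176, 3.0000, -0.5294, 2.0000).
r_{22} = ‖u_2‖ = 4.2148.

r_{22} = 4.2148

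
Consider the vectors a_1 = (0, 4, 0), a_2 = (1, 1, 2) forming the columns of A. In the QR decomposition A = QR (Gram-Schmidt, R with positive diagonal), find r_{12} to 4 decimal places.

a_1 = (0, 4, 0); ‖a_1‖ = 4.0000, so e_1 = (0.0000, 1.0000, 0.0000).
r_{12} = e_1·a_2 = 1.0000.

r_{12} = 1.0000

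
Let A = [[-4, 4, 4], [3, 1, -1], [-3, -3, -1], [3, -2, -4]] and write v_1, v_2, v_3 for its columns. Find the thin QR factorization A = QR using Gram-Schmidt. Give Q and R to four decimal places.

Q = [[-0.6100, 0.5835, -0.5361], [0.4575, 0.3227, -0.1693], [-0.4575, -0.7029, -0.2445], [0.4575, -0.2476, -0.7900]], R = [[6.5574, -1.5250, -4.2700], [0.0000, 5.2606, 3.7046], [0.0000, 0.0000, 1.4296]]

v_1 = (-4, 3, -3, 3); ‖v_1‖ = 6.5574, so q_1 = (-0.6100, 0.4575, -0.4575, 0.4575).
q_1·v_2 = (-0.6100)·4 + 0.4575·1 + (-0.4575)·(-3) + 0.4575·(-2) = -1.5250.
u_2 = v_2 + 1.5250·q_1 = (3.0698, 1.6977, -3.6977, -1.3023).
‖u_2‖ = 5.2606, so q_2 = (0.5835, 0.3227, -0.7029, -0.2476).
q_1·v_3 = (-0.6100)·4 + 0.4575·(-1) + (-0.4575)·(-1) + 0.4575·(-4) = -4.2700; q_2·v_3 = 0.5835·4 + 0.3227·(-1) + (-0.7029)·(-1) + (-0.2476)·(-4) = 3.7046.
u_3 = v_3 + 4.2700·q_1 − 3.7046·q_2 = (-0.7664, -0.2420, -0.3496, -1.1294).
‖u_3‖ = 1.4296, so q_3 = (-0.5361, -0.1693, -0.2445, -0.7900).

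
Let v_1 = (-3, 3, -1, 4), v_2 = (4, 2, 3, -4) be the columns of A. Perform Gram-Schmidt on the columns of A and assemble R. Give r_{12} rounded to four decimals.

r_{12} = -4.2258

v_1 = (-3, 3, -1, 4); ‖v_1‖ = 5.9161, so e_1 = (-0.5071, 0.5071, -0.1690, 0.6761).
r_{12} = e_1·v_2 = -4.2258.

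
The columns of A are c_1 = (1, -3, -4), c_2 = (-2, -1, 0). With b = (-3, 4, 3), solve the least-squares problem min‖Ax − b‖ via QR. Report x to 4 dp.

x = (-1.0620, 0.6124)

q_1 = c_1/‖c_1‖ = (1, -3, -4)/5.0990 = (0.1961, -0.5883, -0.7845).
r_{12} = q_1·c_2 = 0.1961.
u_2 = c_2 − 0.1961·q_1 = (-2.0385, -0.8846, 0.1538).
‖u_2‖ = 2.2275, so q_2 = (-0.9152, -0.3971, 0.0691).
Qᵀb = (-5.2951, 1.3641).
Back-substitute: x_2 = 1.3641/2.2275 = 0.6124.
x_1 = (-5.2951 − 0.1961·0.6124)/5.0990 = -1.0620.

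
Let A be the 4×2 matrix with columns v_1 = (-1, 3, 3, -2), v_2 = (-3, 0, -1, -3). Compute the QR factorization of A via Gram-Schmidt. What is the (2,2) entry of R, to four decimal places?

r_{22} = 4.1755

v_1 = (-1, 3, 3, -2); ‖v_1‖ = 4.7958, so q_1 = (-0.2085, 0.6255, 0.6255, -0.4170).
q_1·v_2 = (-0.2085)·(-3) + 0.6255·0 + 0.6255·(-1) + (-0.4170)·(-3) = 1.2511.
u_2 = v_2 − 1.2511·q_1 = (-2.7391, -0.7826, -1.7826, -2.4783).
r_{22} = ‖u_2‖ = 4.1755.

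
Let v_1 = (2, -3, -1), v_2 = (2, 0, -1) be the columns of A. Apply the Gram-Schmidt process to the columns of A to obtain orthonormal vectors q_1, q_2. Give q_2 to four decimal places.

q_2 = (0.7171, 0.5976, -0.3586)

q_1 = v_1/‖v_1‖ = (2, -3, -1)/3.7417 = (0.5345, -0.8018, -0.2673).
r_{12} = q_1·v_2 = 1.3363.
u_2 = v_2 − 1.3363·q_1 = (1.2857, 1.0714, -0.6429).
‖u_2‖ = 1.7928, so q_2 = (0.7171, 0.5976, -0.3586).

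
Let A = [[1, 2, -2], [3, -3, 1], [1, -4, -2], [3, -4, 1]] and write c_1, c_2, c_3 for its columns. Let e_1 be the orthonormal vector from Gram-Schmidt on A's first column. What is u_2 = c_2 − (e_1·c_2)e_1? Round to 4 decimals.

e_1 = c_1/‖c_1‖ = (1, 3, 1, 3)/4.4721 = (0.2236, 0.6708, 0.2236, 0.6708).
r_{12} = e_1·c_2 = -5.1430.
u_2 = c_2 + 5.1430·e_1 = (3.1500, 0.4500, -2.8500, -0.5500).

u_2 = (3.1500, 0.4500, -2.8500, -0.5500)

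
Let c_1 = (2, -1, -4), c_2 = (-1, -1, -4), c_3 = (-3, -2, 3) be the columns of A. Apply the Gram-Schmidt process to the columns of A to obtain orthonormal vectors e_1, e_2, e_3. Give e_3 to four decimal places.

c_1 = (2, -1, -4); ‖c_1‖ = 4.5826, so e_1 = (0.4364, -0.2182, -0.8729).
e_1·c_2 = 0.4364·(-1) + (-0.2182)·(-1) + (-0.8729)·(-4) = 3.2733.
u_2 = c_2 − 3.2733·e_1 = (-2.4286, -0.2857, -1.1429).
‖u_2‖ = 2.6992, so e_2 = (-0.8997, -0.1059, -0.4234).
e_1·c_3 = 0.4364·(-3) + (-0.2182)·(-2) + (-0.8729)·3 = -3.4915; e_2·c_3 = (-0.8997)·(-3) + (-0.1059)·(-2) + (-0.4234)·3 = 1.6407.
u_3 = c_3 + 3.4915·e_1 − 1.6407·e_2 = (0.0000, -2.5882, 0.6471).
‖u_3‖ = 2.6679, so e_3 = (0.0000, -0.9701, 0.2425).

e_3 = (0.0000, -0.9701, 0.2425)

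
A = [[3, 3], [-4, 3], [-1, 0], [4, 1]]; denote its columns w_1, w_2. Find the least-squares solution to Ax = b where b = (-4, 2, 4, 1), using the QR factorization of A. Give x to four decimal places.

x = (-0.4705, -0.2384)

q_1 = w_1/‖w_1‖ = (3, -4, -1, 4)/6.4807 = (0.4629, -0.6172, -0.1543, 0.6172).
r_{12} = q_1·w_2 = 0.1543.
u_2 = w_2 − 0.1543·q_1 = (2.9286, 3.0952, 0.0238, 0.9048).
‖u_2‖ = 4.3562, so q_2 = (0.6723, 0.7105, 0.0055, 0.2077).
Qᵀb = (-3.0861, -1.0385).
Back-substitute: x_2 = -1.0385/4.3562 = -0.2384.
x_1 = (-3.0861 − 0.1543·(-0.2384))/6.4807 = -0.4705.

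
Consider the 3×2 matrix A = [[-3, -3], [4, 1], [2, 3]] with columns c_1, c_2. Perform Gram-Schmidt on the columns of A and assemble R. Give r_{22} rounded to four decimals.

r_{22} = 2.5596

c_1 = (-3, 4, 2); ‖c_1‖ = 5.3852, so e_1 = (-0.5571, 0.7428, 0.3714).
e_1·c_2 = (-0.5571)·(-3) + 0.7428·1 + 0.3714·3 = 3.5282.
u_2 = c_2 − 3.5282·e_1 = (-1.0345, -1.6207, 1.6897).
r_{22} = ‖u_2‖ = 2.5596.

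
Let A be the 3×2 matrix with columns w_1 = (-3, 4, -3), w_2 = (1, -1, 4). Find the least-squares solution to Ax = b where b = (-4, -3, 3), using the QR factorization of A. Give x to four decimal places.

w_1 = (-3, 4, -3); ‖w_1‖ = 5.8310, so q_1 = (-0.5145, 0.6860, -0.5145).
q_1·w_2 = (-0.5145)·1 + 0.6860·(-1) + (-0.5145)·4 = -3.2585.
u_2 = w_2 + 3.2585·q_1 = (-0.6765, 1.2353, 2.3235).
‖u_2‖ = 2.7170, so q_2 = (-0.2490, 0.4546, 0.8552).
Qᵀb = (-1.5435, 2.1975).
Back-substitute: x_2 = 2.1975/2.7170 = 0.8088.
x_1 = (-1.5435 + 3.2585·0.8088)/5.8310 = 0.1873.

x = (0.1873, 0.8088)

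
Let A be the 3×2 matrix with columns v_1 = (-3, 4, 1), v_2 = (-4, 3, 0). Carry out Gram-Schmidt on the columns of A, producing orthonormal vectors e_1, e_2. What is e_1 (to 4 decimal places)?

e_1 = (-0.5883, 0.7845, 0.1961)

v_1 = (-3, 4, 1); ‖v_1‖ = 5.0990, so e_1 = (-0.5883, 0.7845, 0.1961).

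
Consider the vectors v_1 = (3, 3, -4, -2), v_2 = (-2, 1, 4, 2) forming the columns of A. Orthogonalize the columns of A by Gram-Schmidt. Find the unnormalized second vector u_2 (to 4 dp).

e_1 = v_1/‖v_1‖ = (3, 3, -4, -2)/6.1644 = (0.4867, 0.4867, -0.6489, -0.3244).
r_{12} = e_1·v_2 = -3.7311.
u_2 = v_2 + 3.7311·e_1 = (-0.1842, 2.8158, 1.5789, 0.7895).

u_2 = (-0.1842, 2.8158, 1.5789, 0.7895)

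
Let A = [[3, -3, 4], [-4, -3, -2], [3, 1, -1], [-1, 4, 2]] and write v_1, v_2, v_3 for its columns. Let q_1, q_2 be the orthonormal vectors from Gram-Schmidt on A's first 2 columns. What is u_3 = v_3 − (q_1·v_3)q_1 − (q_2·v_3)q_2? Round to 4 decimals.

u_3 = (2.7273, -0.2744, -2.2891, 2.4120)

q_1 = v_1/‖v_1‖ = (3, -4, 3, -1)/5.9161 = (0.5071, -0.6761, 0.5071, -0.1690).
r_{12} = q_1·v_2 = 0.3381.
u_2 = v_2 − 0.3381·q_1 = (-3.1714, -2.7714, 0.8286, 4.0571).
‖u_2‖ = 5.9064, so q_2 = (-0.5369, -0.4692, 0.1403, 0.6869).
r_{13} = q_1·v_3 = 2.5355; r_{23} = q_2·v_3 = 0.0242.
u_3 = v_3 − 2.5355·q_1 − 0.0242·q_2 = (2.7273, -0.2744, -2.2891, 2.4120).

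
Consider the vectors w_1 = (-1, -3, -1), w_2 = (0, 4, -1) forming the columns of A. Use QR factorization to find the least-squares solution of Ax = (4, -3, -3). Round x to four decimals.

x = (0.5606, -0.1667)

w_1 = (-1, -3, -1); ‖w_1‖ = 3.3166, so q_1 = (-0.3015, -0.9045, -0.3015).
q_1·w_2 = (-0.3015)·0 + (-0.9045)·4 + (-0.3015)·(-1) = -3.3166.
u_2 = w_2 + 3.3166·q_1 = (-1.0000, 1.0000, -2.0000).
‖u_2‖ = 2.4495, so q_2 = (-0.4082, 0.4082, -0.8165).
Qᵀb = (2.4121, -0.4082).
Back-substitute: x_2 = -0.4082/2.4495 = -0.1667.
x_1 = (2.4121 + 3.3166·(-0.1667))/3.3166 = 0.5606.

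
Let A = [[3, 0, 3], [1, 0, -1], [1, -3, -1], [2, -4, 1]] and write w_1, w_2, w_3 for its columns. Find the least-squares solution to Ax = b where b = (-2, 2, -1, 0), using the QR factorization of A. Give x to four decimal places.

x = (0.3085, 0.2239, -0.7960)

w_1 = (3, 1, 1, 2); ‖w_1‖ = 3.8730, so e_1 = (0.7746, 0.2582, 0.2582, 0.5164).
e_1·w_2 = 0.7746·0 + 0.2582·0 + 0.2582·(-3) + 0.5164·(-4) = -2.8402.
u_2 = w_2 + 2.8402·e_1 = (2.2000, 0.7333, -2.2667, -2.5333).
‖u_2‖ = 4.1150, so e_2 = (0.5346, 0.1782, -0.5508, -0.6156).
e_1·w_3 = 0.7746·3 + 0.2582·(-1) + 0.2582·(-1) + 0.5164·1 = 2.3238; e_2·w_3 = 0.5346·3 + 0.1782·(-1) + (-0.5508)·(-1) + (-0.6156)·1 = 1.3609.
u_3 = w_3 − 2.3238·e_1 − 1.3609·e_2 = (0.4724, -1.8425, -0.8504, 0.6378).
‖u_3‖ = 2.1790, so e_3 = (0.2168, -0.8456, -0.3903, 0.2927).
Qᵀb = (-1.2910, -0.1620, -1.7345).
Back-substitute: x_3 = -1.7345/2.1790 = -0.7960.
x_2 = (-0.1620 − 1.3609·(-0.7960))/4.1150 = 0.2239.
x_1 = (-1.2910 + 2.8402·0.2239 − 2.3238·(-0.7960))/3.8730 = 0.3085.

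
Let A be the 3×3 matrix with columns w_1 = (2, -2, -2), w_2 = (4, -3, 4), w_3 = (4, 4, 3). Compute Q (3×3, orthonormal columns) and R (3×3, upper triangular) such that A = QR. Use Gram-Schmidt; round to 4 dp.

Q = [[0.5774, 0.4867, 0.6556], [-0.5774, -0.3244, 0.7493], [-0.5774, 0.8111, -0.0937]], R = [[3.4641, 1.7321, -1.7321], [0.0000, 6.1644, 3.0822], [0.0000, 0.0000, 5.3385]]

w_1 = (2, -2, -2); ‖w_1‖ = 3.4641, so q_1 = (0.5774, -0.5774, -0.5774).
q_1·w_2 = 0.5774·4 + (-0.5774)·(-3) + (-0.5774)·4 = 1.7321.
u_2 = w_2 − 1.7321·q_1 = (3.0000, -2.0000, 5.0000).
‖u_2‖ = 6.1644, so q_2 = (0.4867, -0.3244, 0.8111).
q_1·w_3 = 0.5774·4 + (-0.5774)·4 + (-0.5774)·3 = -1.7321; q_2·w_3 = 0.4867·4 + (-0.3244)·4 + 0.8111·3 = 3.0822.
u_3 = w_3 + 1.7321·q_1 − 3.0822·q_2 = (3.5000, 4.0000, -0.5000).
‖u_3‖ = 5.3385, so q_3 = (0.6556, 0.7493, -0.0937).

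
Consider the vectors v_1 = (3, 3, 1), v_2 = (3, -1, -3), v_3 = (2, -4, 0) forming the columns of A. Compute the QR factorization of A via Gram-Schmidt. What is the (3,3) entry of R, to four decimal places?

r_{33} = 3.4112

v_1 = (3, 3, 1); ‖v_1‖ = 4.3589, so e_1 = (0.6882, 0.6882, 0.2294).
e_1·v_2 = 0.6882·3 + 0.6882·(-1) + 0.2294·(-3) = 0.6882.
u_2 = v_2 − 0.6882·e_1 = (2.5263, -1.4737, -3.1579).
‖u_2‖ = 4.3042, so e_2 = (0.5869, -0.3424, -0.7337).
e_1·v_3 = 0.6882·2 + 0.6882·(-4) + 0.2294·0 = -1.3765; e_2·v_3 = 0.5869·2 + (-0.3424)·(-4) + (-0.7337)·0 = 2.5434.
u_3 = v_3 + 1.3765·e_1 − 2.5434·e_2 = (1.4545, -2.1818, 2.1818).
r_{33} = ‖u_3‖ = 3.4112.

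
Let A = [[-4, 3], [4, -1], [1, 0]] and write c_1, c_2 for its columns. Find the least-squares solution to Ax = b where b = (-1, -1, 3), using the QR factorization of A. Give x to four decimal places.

x = (-0.0270, -0.2432)

c_1 = (-4, 4, 1); ‖c_1‖ = 5.7446, so e_1 = (-0.6963, 0.6963, 0.1741).
e_1·c_2 = (-0.6963)·3 + 0.6963·(-1) + 0.1741·0 = -2.7852.
u_2 = c_2 + 2.7852·e_1 = (1.0606, 0.9394, 0.4848).
‖u_2‖ = 1.4975, so e_2 = (0.7083, 0.6273, 0.3238).
Qᵀb = (0.5222, -0.3643).
Back-substitute: x_2 = -0.3643/1.4975 = -0.2432.
x_1 = (0.5222 + 2.7852·(-0.2432))/5.7446 = -0.0270.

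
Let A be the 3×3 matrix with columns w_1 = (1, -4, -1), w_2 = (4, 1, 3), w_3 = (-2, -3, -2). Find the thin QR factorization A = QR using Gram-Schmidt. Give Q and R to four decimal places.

Q = [[0.2357, 0.8251, -0.5134], [-0.9428, 0.0660, -0.3267], [-0.2357, 0.5611, 0.7935]], R = [[4.2426, -0.7071, 2.8284], [0.0000, 5.0498, -2.9704], [0.0000, 0.0000, 0.4201]]

w_1 = (1, -4, -1); ‖w_1‖ = 4.2426, so e_1 = (0.2357, -0.9428, -0.2357).
e_1·w_2 = 0.2357·4 + (-0.9428)·1 + (-0.2357)·3 = -0.7071.
u_2 = w_2 + 0.7071·e_1 = (4.1667, 0.3333, 2.8333).
‖u_2‖ = 5.0498, so e_2 = (0.8251, 0.0660, 0.5611).
e_1·w_3 = 0.2357·(-2) + (-0.9428)·(-3) + (-0.2357)·(-2) = 2.8284; e_2·w_3 = 0.8251·(-2) + 0.0660·(-3) + 0.5611·(-2) = -2.9704.
u_3 = w_3 − 2.8284·e_1 + 2.9704·e_2 = (-0.2157, -0.1373, 0.3333).
‖u_3‖ = 0.4201, so e_3 = (-0.5134, -0.3267, 0.7935).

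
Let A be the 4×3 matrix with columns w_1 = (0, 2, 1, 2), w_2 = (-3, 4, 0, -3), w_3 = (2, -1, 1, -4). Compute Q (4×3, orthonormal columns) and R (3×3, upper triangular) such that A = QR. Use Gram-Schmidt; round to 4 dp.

Q = [[0.0000, -0.5179, 0.6662], [0.6667, 0.6138, 0.1628], [0.3333, -0.0384, 0.5726], [0.6667, -0.5946, -0.4491]], R = [[3.0000, 0.6667, -3.0000], [0.0000, 5.7927, 0.6905], [0.0000, 0.0000, 3.5388]]

w_1 = (0, 2, 1, 2); ‖w_1‖ = 3.0000, so q_1 = (0.0000, 0.6667, 0.3333, 0.6667).
q_1·w_2 = 0.0000·(-3) + 0.6667·4 + 0.3333·0 + 0.6667·(-3) = 0.6667.
u_2 = w_2 − 0.6667·q_1 = (-3.0000, 3.5556, -0.2222, -3.4444).
‖u_2‖ = 5.7927, so q_2 = (-0.5179, 0.6138, -0.0384, -0.5946).
q_1·w_3 = 0.0000·2 + 0.6667·(-1) + 0.3333·1 + 0.6667·(-4) = -3.0000; q_2·w_3 = (-0.5179)·2 + 0.6138·(-1) + (-0.0384)·1 + (-0.5946)·(-4) = 0.6905.
u_3 = w_3 + 3.0000·q_1 − 0.6905·q_2 = (2.3576, 0.5762, 2.0265, -1.5894).
‖u_3‖ = 3.5388, so q_3 = (0.6662, 0.1628, 0.5726, -0.4491).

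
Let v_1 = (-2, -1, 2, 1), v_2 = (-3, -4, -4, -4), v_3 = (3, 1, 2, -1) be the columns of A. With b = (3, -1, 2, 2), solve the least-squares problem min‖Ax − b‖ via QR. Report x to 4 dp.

x = (0.2554, -0.2120, 0.4946)

v_1 = (-2, -1, 2, 1); ‖v_1‖ = 3.1623, so e_1 = (-0.6325, -0.3162, 0.6325, 0.3162).
e_1·v_2 = (-0.6325)·(-3) + (-0.3162)·(-4) + 0.6325·(-4) + 0.3162·(-4) = -0.6325.
u_2 = v_2 + 0.6325·e_1 = (-3.4000, -4.2000, -3.6000, -3.8000).
‖u_2‖ = 7.5233, so e_2 = (-0.4519, -0.5583, -0.4785, -0.5051).
e_1·v_3 = (-0.6325)·3 + (-0.3162)·1 + 0.6325·2 + 0.3162·(-1) = -1.2649; e_2·v_3 = (-0.4519)·3 + (-0.5583)·1 + (-0.4785)·2 + (-0.5051)·(-1) = -2.3660.
u_3 = v_3 + 1.2649·e_1 + 2.3660·e_2 = (1.1307, -0.7208, 1.6678, -1.7951).
‖u_3‖ = 2.7932, so e_3 = (0.4048, -0.2581, 0.5971, -0.6426).
Qᵀb = (0.3162, -2.7647, 1.3814).
Back-substitute: x_3 = 1.3814/2.7932 = 0.4946.
x_2 = (-2.7647 + 2.3660·0.4946)/7.5233 = -0.2120.
x_1 = (0.3162 + 0.6325·(-0.2120) + 1.2649·0.4946)/3.1623 = 0.2554.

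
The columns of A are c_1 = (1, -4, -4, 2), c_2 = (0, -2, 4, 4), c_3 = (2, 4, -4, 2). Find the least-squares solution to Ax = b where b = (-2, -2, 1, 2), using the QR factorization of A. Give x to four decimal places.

x = (0.1919, 0.3628, -0.1837)

q_1 = c_1/‖c_1‖ = (1, -4, -4, 2)/6.0828 = (0.1644, -0.6576, -0.6576, 0.3288).
r_{12} = q_1·c_2 = 0.0000.
u_2 = c_2 + 0.0000·q_1 = (0.0000, -2.0000, 4.0000, 4.0000).
‖u_2‖ = 6.0000, so q_2 = (0.0000, -0.3333, 0.6667, 0.6667).
r_{13} = q_1·c_3 = 0.9864; r_{23} = q_2·c_3 = -2.6667.
u_3 = c_3 − 0.9864·q_1 + 2.6667·q_2 = (1.8378, 3.7598, -1.5736, 3.4535).
‖u_3‖ = 5.6494, so q_3 = (0.3253, 0.6655, -0.2785, 0.6113).
Qᵀb = (0.9864, 2.6667, -1.0376).
Back-substitute: x_3 = -1.0376/5.6494 = -0.1837.
x_2 = (2.6667 + 2.6667·(-0.1837))/6.0000 = 0.3628.
x_1 = (0.9864 + 0.0000·0.3628 − 0.9864·(-0.1837))/6.0828 = 0.1919.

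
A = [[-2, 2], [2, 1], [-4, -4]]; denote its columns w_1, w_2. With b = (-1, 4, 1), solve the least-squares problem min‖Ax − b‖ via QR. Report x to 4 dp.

w_1 = (-2, 2, -4); ‖w_1‖ = 4.8990, so e_1 = (-0.4082, 0.4082, -0.8165).
e_1·w_2 = (-0.4082)·2 + 0.4082·1 + (-0.8165)·(-4) = 2.8577.
u_2 = w_2 − 2.8577·e_1 = (3.1667, -0.1667, -1.6667).
‖u_2‖ = 3.5824, so e_2 = (0.8840, -0.0465, -0.4652).
Qᵀb = (1.2247, -1.5353).
Back-substitute: x_2 = -1.5353/3.5824 = -0.4286.
x_1 = (1.2247 − 2.8577·(-0.4286))/4.8990 = 0.5000.

x = (0.5000, -0.4286)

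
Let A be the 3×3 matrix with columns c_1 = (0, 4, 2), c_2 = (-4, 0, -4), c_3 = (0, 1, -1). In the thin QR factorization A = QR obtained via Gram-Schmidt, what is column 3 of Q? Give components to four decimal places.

c_1 = (0, 4, 2); ‖c_1‖ = 4.4721, so q_1 = (0.0000, 0.8944, 0.4472).
q_1·c_2 = 0.0000·(-4) + 0.8944·0 + 0.4472·(-4) = -1.7889.
u_2 = c_2 + 1.7889·q_1 = (-4.0000, 1.6000, -3.2000).
‖u_2‖ = 5.3666, so q_2 = (-0.7454, 0.2981, -0.5963).
q_1·c_3 = 0.0000·0 + 0.8944·1 + 0.4472·(-1) = 0.4472; q_2·c_3 = (-0.7454)·0 + 0.2981·1 + (-0.5963)·(-1) = 0.8944.
u_3 = c_3 − 0.4472·q_1 − 0.8944·q_2 = (0.6667, 0.3333, -0.6667).
‖u_3‖ = 1.0000, so q_3 = (0.6667, 0.3333, -0.6667).

q_3 = (0.6667, 0.3333, -0.6667)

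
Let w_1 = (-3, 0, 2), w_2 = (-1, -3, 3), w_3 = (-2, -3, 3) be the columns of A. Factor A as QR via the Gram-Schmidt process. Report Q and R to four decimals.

q_1 = w_1/‖w_1‖ = (-3, 0, 2)/3.6056 = (-0.8321, 0.0000, 0.5547).
r_{12} = q_1·w_2 = 2.4962.
u_2 = w_2 − 2.4962·q_1 = (1.0769, -3.0000, 1.6154).
‖u_2‖ = 3.5734, so q_2 = (0.3014, -0.8395, 0.4521).
r_{13} = q_1·w_3 = 3.3282; r_{23} = q_2·w_3 = 3.2720.
u_3 = w_3 − 3.3282·q_1 − 3.2720·q_2 = (-0.2169, -0.2530, -0.3253).
‖u_3‖ = 0.4657, so q_3 = (-0.4657, -0.5433, -0.6985).

Q = [[-0.8321, 0.3014, -0.4657], [0.0000, -0.8395, -0.5433], [0.5547, 0.4521, -0.6985]], R = [[3.6056, 2.4962, 3.3282], [0.0000, 3.5734, 3.2720], [0.0000, 0.0000, 0.4657]]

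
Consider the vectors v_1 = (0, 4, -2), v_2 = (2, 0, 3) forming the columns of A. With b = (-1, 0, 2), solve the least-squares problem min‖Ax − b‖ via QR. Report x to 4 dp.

e_1 = v_1/‖v_1‖ = (0, 4, -2)/4.4721 = (0.0000, 0.8944, -0.4472).
r_{12} = e_1·v_2 = -1.3416.
u_2 = v_2 + 1.3416·e_1 = (2.0000, 1.2000, 2.4000).
‖u_2‖ = 3.3466, so e_2 = (0.5976, 0.3586, 0.7171).
Qᵀb = (-0.8944, 0.8367).
Back-substitute: x_2 = 0.8367/3.3466 = 0.2500.
x_1 = (-0.8944 + 1.3416·0.2500)/4.4721 = -0.1250.

x = (-0.1250, 0.2500)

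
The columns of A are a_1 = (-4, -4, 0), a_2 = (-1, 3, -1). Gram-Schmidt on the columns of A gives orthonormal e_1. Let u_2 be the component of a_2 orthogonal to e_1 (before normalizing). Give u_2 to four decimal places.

a_1 = (-4, -4, 0); ‖a_1‖ = 5.6569, so e_1 = (-0.7071, -0.7071, 0.0000).
e_1·a_2 = (-0.7071)·(-1) + (-0.7071)·3 + 0.0000·(-1) = -1.4142.
u_2 = a_2 + 1.4142·e_1 = (-2.0000, 2.0000, -1.0000).

u_2 = (-2.0000, 2.0000, -1.0000)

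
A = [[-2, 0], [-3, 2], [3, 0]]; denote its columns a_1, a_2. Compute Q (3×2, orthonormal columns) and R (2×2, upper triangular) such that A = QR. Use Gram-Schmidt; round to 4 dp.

Q = [[-0.4264, -0.3548], [-0.6396, 0.7687], [0.6396, 0.5322]], R = [[4.6904, -1.2792], [0.0000, 1.5374]]

a_1 = (-2, -3, 3); ‖a_1‖ = 4.6904, so e_1 = (-0.4264, -0.6396, 0.6396).
e_1·a_2 = (-0.4264)·0 + (-0.6396)·2 + 0.6396·0 = -1.2792.
u_2 = a_2 + 1.2792·e_1 = (-0.5455, 1.1818, 0.8182).
‖u_2‖ = 1.5374, so e_2 = (-0.3548, 0.7687, 0.5322).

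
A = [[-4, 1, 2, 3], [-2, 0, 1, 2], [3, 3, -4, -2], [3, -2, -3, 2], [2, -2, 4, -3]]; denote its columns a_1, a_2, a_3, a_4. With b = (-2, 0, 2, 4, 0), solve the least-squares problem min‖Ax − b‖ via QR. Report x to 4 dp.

x = (1.1027, 0.2031, 0.1155, 0.7565)

a_1 = (-4, -2, 3, 3, 2); ‖a_1‖ = 6.4807, so e_1 = (-0.6172, -0.3086, 0.4629, 0.4629, 0.3086).
e_1·a_2 = (-0.6172)·1 + (-0.3086)·0 + 0.4629·3 + 0.4629·(-2) + 0.3086·(-2) = -0.7715.
u_2 = a_2 + 0.7715·e_1 = (0.5238, -0.2381, 3.3571, -1.6429, -1.7619).
‖u_2‖ = 4.1719, so e_2 = (0.1256, -0.0571, 0.8047, -0.3938, -0.4223).
e_1·a_3 = (-0.6172)·2 + (-0.3086)·1 + 0.4629·(-4) + 0.4629·(-3) + 0.3086·4 = -3.5490; e_2·a_3 = 0.1256·2 + (-0.0571)·1 + 0.8047·(-4) + (-0.3938)·(-3) + (-0.4223)·4 = -3.5327.
u_3 = a_3 + 3.5490·e_1 + 3.5327·e_2 = (0.2531, -0.2969, 0.4856, -2.7483, 3.6033).
‖u_3‖ = 4.5744, so e_3 = (0.0553, -0.0649, 0.1062, -0.6008, 0.7877).
e_1·a_4 = (-0.6172)·3 + (-0.3086)·2 + 0.4629·(-2) + 0.4629·2 + 0.3086·(-3) = -3.3947; e_2·a_4 = 0.1256·3 + (-0.0571)·2 + 0.8047·(-2) + (-0.3938)·2 + (-0.4223)·(-3) = -0.8675; e_3·a_4 = 0.0553·3 + (-0.0649)·2 + 0.1062·(-2) + (-0.6008)·2 + 0.7877·(-3) = -3.7409.
u_4 = a_4 + 3.3947·e_1 + 0.8675·e_2 + 3.7409·e_3 = (1.2206, 0.6601, 0.6666, 0.9823, 0.6280).
‖u_4‖ = 1.9312, so e_4 = (0.6321, 0.3418, 0.3452, 0.5086, 0.3252).
Qᵀb = (4.0119, -0.2169, -2.3015, 1.4608).
Back-substitute: x_4 = 1.4608/1.9312 = 0.7565.
x_3 = (-2.3015 + 3.7409·0.7565)/4.5744 = 0.1155.
x_2 = (-0.2169 + 3.5327·0.1155 + 0.8675·0.7565)/4.1719 = 0.2031.
x_1 = (4.0119 + 0.7715·0.2031 + 3.5490·0.1155 + 3.3947·0.7565)/6.4807 = 1.1027.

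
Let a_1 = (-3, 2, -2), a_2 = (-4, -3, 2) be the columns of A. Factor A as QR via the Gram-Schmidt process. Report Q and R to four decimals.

e_1 = a_1/‖a_1‖ = (-3, 2, -2)/4.1231 = (-0.7276, 0.4851, -0.4851).
r_{12} = e_1·a_2 = 0.4851.
u_2 = a_2 − 0.4851·e_1 = (-3.6471, -3.2353, 2.2353).
‖u_2‖ = 5.3633, so e_2 = (-0.6800, -0.6032, 0.4168).

Q = [[-0.7276, -0.6800], [0.4851, -0.6032], [-0.4851, 0.4168]], R = [[4.1231, 0.4851], [0.0000, 5.3633]]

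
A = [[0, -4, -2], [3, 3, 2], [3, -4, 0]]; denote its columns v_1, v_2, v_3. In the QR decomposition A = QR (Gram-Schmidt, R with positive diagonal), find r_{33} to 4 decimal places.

v_1 = (0, 3, 3); ‖v_1‖ = 4.2426, so q_1 = (0.0000, 0.7071, 0.7071).
q_1·v_2 = 0.0000·(-4) + 0.7071·3 + 0.7071·(-4) = -0.7071.
u_2 = v_2 + 0.7071·q_1 = (-4.0000, 3.5000, -3.5000).
‖u_2‖ = 6.3640, so q_2 = (-0.6285, 0.5500, -0.5500).
q_1·v_3 = 0.0000·(-2) + 0.7071·2 + 0.7071·0 = 1.4142; q_2·v_3 = (-0.6285)·(-2) + 0.5500·2 + (-0.5500)·0 = 2.3570.
u_3 = v_3 − 1.4142·q_1 − 2.3570·q_2 = (-0.5185, -0.2963, 0.2963).
r_{33} = ‖u_3‖ = 0.6667.

r_{33} = 0.6667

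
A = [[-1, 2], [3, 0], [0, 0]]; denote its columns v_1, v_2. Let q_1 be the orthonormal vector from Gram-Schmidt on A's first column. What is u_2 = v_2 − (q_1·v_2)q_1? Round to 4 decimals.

u_2 = (1.8000, 0.6000, 0.0000)

v_1 = (-1, 3, 0); ‖v_1‖ = 3.1623, so q_1 = (-0.3162, 0.9487, 0.0000).
q_1·v_2 = (-0.3162)·2 + 0.9487·0 + 0.0000·0 = -0.6325.
u_2 = v_2 + 0.6325·q_1 = (1.8000, 0.6000, 0.0000).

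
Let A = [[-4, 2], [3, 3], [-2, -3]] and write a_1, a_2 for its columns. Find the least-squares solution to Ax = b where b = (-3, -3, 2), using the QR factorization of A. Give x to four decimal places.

a_1 = (-4, 3, -2); ‖a_1‖ = 5.3852, so e_1 = (-0.7428, 0.5571, -0.3714).
e_1·a_2 = (-0.7428)·2 + 0.5571·3 + (-0.3714)·(-3) = 1.2999.
u_2 = a_2 − 1.2999·e_1 = (2.9655, 2.2759, -2.5172).
‖u_2‖ = 4.5067, so e_2 = (0.6580, 0.5050, -0.5586).
Qᵀb = (-0.1857, -4.6062).
Back-substitute: x_2 = -4.6062/4.5067 = -1.0221.
x_1 = (-0.1857 − 1.2999·(-1.0221))/5.3852 = 0.2122.

x = (0.2122, -1.0221)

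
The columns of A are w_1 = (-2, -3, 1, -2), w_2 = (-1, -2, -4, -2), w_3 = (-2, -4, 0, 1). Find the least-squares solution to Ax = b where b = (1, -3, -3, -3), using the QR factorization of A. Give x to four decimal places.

x = (0.3432, 0.8846, -0.2324)

w_1 = (-2, -3, 1, -2); ‖w_1‖ = 4.2426, so q_1 = (-0.4714, -0.7071, 0.2357, -0.4714).
q_1·w_2 = (-0.4714)·(-1) + (-0.7071)·(-2) + 0.2357·(-4) + (-0.4714)·(-2) = 1.8856.
u_2 = w_2 − 1.8856·q_1 = (-0.1111, -0.6667, -4.4444, -1.1111).
‖u_2‖ = 4.6308, so q_2 = (-0.0240, -0.1440, -0.9598, -0.2399).
q_1·w_3 = (-0.4714)·(-2) + (-0.7071)·(-4) + 0.2357·0 + (-0.4714)·1 = 3.2998; q_2·w_3 = (-0.0240)·(-2) + (-0.1440)·(-4) + (-0.9598)·0 + (-0.2399)·1 = 0.3839.
u_3 = w_3 − 3.2998·q_1 − 0.3839·q_2 = (-0.4352, -1.6114, -0.4093, 2.6477).
‖u_3‖ = 3.1565, so q_3 = (-0.1379, -0.5105, -0.1297, 0.8388).
Qᵀb = (2.3570, 4.0070, -0.7337).
Back-substitute: x_3 = -0.7337/3.1565 = -0.2324.
x_2 = (4.0070 − 0.3839·(-0.2324))/4.6308 = 0.8846.
x_1 = (2.3570 − 1.8856·0.8846 − 3.2998·(-0.2324))/4.2426 = 0.3432.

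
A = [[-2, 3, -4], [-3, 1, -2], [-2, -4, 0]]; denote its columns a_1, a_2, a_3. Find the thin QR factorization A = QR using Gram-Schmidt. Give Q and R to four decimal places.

e_1 = a_1/‖a_1‖ = (-2, -3, -2)/4.1231 = (-0.4851, -0.7276, -0.4851).
r_{12} = e_1·a_2 = -0.2425.
u_2 = a_2 + 0.2425·e_1 = (2.8824, 0.8235, -4.1176).
‖u_2‖ = 5.0932, so e_2 = (0.5659, 0.1617, -0.8085).
r_{13} = e_1·a_3 = 3.3955; r_{23} = e_2·a_3 = -2.5870.
u_3 = a_3 − 3.3955·e_1 + 2.5870·e_2 = (-0.8889, 0.8889, -0.4444).
‖u_3‖ = 1.3333, so e_3 = (-0.6667, 0.6667, -0.3333).

Q = [[-0.4851, 0.5659, -0.6667], [-0.7276, 0.1617, 0.6667], [-0.4851, -0.8085, -0.3333]], R = [[4.1231, -0.2425, 3.3955], [0.0000, 5.0932, -2.5870], [0.0000, 0.0000, 1.3333]]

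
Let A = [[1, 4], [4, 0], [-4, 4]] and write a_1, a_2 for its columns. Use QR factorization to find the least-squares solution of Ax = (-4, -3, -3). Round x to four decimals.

x = (-0.5088, -1.0658)

a_1 = (1, 4, -4); ‖a_1‖ = 5.7446, so e_1 = (0.1741, 0.6963, -0.6963).
e_1·a_2 = 0.1741·4 + 0.6963·0 + (-0.6963)·4 = -2.0889.
u_2 = a_2 + 2.0889·e_1 = (4.3636, 1.4545, 2.5455).
‖u_2‖ = 5.2570, so e_2 = (0.8301, 0.2767, 0.4842).
Qᵀb = (-0.6963, -5.6029).
Back-substitute: x_2 = -5.6029/5.2570 = -1.0658.
x_1 = (-0.6963 + 2.0889·(-1.0658))/5.7446 = -0.5088.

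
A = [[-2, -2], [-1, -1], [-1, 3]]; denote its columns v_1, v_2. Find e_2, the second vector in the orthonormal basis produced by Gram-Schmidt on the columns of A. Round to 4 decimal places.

e_1 = v_1/‖v_1‖ = (-2, -1, -1)/2.4495 = (-0.8165, -0.4082, -0.4082).
r_{12} = e_1·v_2 = 0.8165.
u_2 = v_2 − 0.8165·e_1 = (-1.3333, -0.6667, 3.3333).
‖u_2‖ = 3.6515, so e_2 = (-0.3651, -0.1826, 0.9129).

e_2 = (-0.3651, -0.1826, 0.9129)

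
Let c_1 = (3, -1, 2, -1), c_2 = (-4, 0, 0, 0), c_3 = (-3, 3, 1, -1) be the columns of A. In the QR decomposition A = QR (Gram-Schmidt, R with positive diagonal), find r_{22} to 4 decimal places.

c_1 = (3, -1, 2, -1); ‖c_1‖ = 3.8730, so q_1 = (0.7746, -0.2582, 0.5164, -0.2582).
q_1·c_2 = 0.7746·(-4) + (-0.2582)·0 + 0.5164·0 + (-0.2582)·0 = -3.0984.
u_2 = c_2 + 3.0984·q_1 = (-1.6000, -0.8000, 1.6000, -0.8000).
r_{22} = ‖u_2‖ = 2.5298.

r_{22} = 2.5298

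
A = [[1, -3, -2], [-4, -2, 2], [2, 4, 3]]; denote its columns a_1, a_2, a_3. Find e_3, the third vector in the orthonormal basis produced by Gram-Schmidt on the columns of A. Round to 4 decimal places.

e_1 = a_1/‖a_1‖ = (1, -4, 2)/4.5826 = (0.2182, -0.8729, 0.4364).
r_{12} = e_1·a_2 = 2.8368.
u_2 = a_2 − 2.8368·e_1 = (-3.6190, 0.4762, 2.7619).
‖u_2‖ = 4.5774, so e_2 = (-0.7906, 0.1040, 0.6034).
r_{13} = e_1·a_3 = -0.8729; r_{23} = e_2·a_3 = 3.5995.
u_3 = a_3 + 0.8729·e_1 − 3.5995·e_2 = (1.0364, 0.8636, 1.2091).
‖u_3‖ = 1.8116, so e_3 = (0.5721, 0.4767, 0.6674).

e_3 = (0.5721, 0.4767, 0.6674)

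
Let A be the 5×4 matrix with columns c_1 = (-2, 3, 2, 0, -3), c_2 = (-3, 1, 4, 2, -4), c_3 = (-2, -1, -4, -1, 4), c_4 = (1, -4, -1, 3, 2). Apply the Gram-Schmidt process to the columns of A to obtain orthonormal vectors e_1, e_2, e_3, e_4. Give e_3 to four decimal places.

e_3 = (-0.8801, -0.0337, -0.3444, 0.0324, 0.3234)

e_1 = c_1/‖c_1‖ = (-2, 3, 2, 0, -3)/5.0990 = (-0.3922, 0.5883, 0.3922, 0.0000, -0.5883).
r_{12} = e_1·c_2 = 5.6874.
u_2 = c_2 − 5.6874·e_1 = (-0.7692, -2.3462, 1.7692, 2.0000, -0.6538).
‖u_2‖ = 3.6951, so e_2 = (-0.2082, -0.6349, 0.4788, 0.5413, -0.1769).
r_{13} = e_1·c_3 = -3.7262; r_{23} = e_2·c_3 = -2.1130.
u_3 = c_3 + 3.7262·e_1 + 2.1130·e_2 = (-3.9014, -0.1493, -1.5268, 0.1437, 1.4338).
‖u_3‖ = 4.4329, so e_3 = (-0.8801, -0.0337, -0.3444, 0.0324, 0.3234).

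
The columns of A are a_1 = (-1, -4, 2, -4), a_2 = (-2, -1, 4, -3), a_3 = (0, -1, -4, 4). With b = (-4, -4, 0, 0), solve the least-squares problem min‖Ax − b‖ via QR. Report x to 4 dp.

a_1 = (-1, -4, 2, -4); ‖a_1‖ = 6.0828, so q_1 = (-0.1644, -0.6576, 0.3288, -0.6576).
q_1·a_2 = (-0.1644)·(-2) + (-0.6576)·(-1) + 0.3288·4 + (-0.6576)·(-3) = 4.2744.
u_2 = a_2 − 4.2744·q_1 = (-1.2973, 1.8108, 2.5946, -0.1892).
‖u_2‖ = 3.4249, so q_2 = (-0.3788, 0.5287, 0.7576, -0.0552).
q_1·a_3 = (-0.1644)·0 + (-0.6576)·(-1) + 0.3288·(-4) + (-0.6576)·4 = -3.2880; q_2·a_3 = (-0.3788)·0 + 0.5287·(-1) + 0.7576·(-4) + (-0.0552)·4 = -3.7800.
u_3 = a_3 + 3.2880·q_1 + 3.7800·q_2 = (-1.9724, -1.1636, -0.0553, 1.6290).
‖u_3‖ = 2.8109, so q_3 = (-0.7017, -0.4140, -0.0197, 0.5795).
Qᵀb = (3.2880, -0.5997, 4.4626).
Back-substitute: x_3 = 4.4626/2.8109 = 1.5876.
x_2 = (-0.5997 + 3.7800·1.5876)/3.4249 = 1.5771.
x_1 = (3.2880 − 4.2744·1.5771 + 3.2880·1.5876)/6.0828 = 0.2905.

x = (0.2905, 1.5771, 1.5876)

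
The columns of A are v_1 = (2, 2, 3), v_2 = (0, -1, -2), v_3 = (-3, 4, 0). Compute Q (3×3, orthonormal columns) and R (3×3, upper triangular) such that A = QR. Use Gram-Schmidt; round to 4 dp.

v_1 = (2, 2, 3); ‖v_1‖ = 4.1231, so e_1 = (0.4851, 0.4851, 0.7276).
e_1·v_2 = 0.4851·0 + 0.4851·(-1) + 0.7276·(-2) = -1.9403.
u_2 = v_2 + 1.9403·e_1 = (0.9412, -0.0588, -0.5882).
‖u_2‖ = 1.1114, so e_2 = (0.8468, -0.0529, -0.5293).
e_1·v_3 = 0.4851·(-3) + 0.4851·4 + 0.7276·0 = 0.4851; e_2·v_3 = 0.8468·(-3) + (-0.0529)·4 + (-0.5293)·0 = -2.7521.
u_3 = v_3 − 0.4851·e_1 + 2.7521·e_2 = (-0.9048, 3.6190, -1.8095).
‖u_3‖ = 4.1461, so e_3 = (-0.2182, 0.8729, -0.4364).

Q = [[0.4851, 0.8468, -0.2182], [0.4851, -0.0529, 0.8729], [0.7276, -0.5293, -0.4364]], R = [[4.1231, -1.9403, 0.4851], [0.0000, 1.1114, -2.7521], [0.0000, 0.0000, 4.1461]]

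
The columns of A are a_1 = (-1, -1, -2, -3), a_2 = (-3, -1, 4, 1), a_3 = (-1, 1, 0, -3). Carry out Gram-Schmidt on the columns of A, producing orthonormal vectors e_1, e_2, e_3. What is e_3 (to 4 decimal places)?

a_1 = (-1, -1, -2, -3); ‖a_1‖ = 3.8730, so e_1 = (-0.2582, -0.2582, -0.5164, -0.7746).
e_1·a_2 = (-0.2582)·(-3) + (-0.2582)·(-1) + (-0.5164)·4 + (-0.7746)·1 = -1.8074.
u_2 = a_2 + 1.8074·e_1 = (-3.4667, -1.4667, 3.0667, -0.4000).
‖u_2‖ = 4.8717, so e_2 = (-0.7116, -0.3011, 0.6295, -0.0821).
e_1·a_3 = (-0.2582)·(-1) + (-0.2582)·1 + (-0.5164)·0 + (-0.7746)·(-3) = 2.3238; e_2·a_3 = (-0.7116)·(-1) + (-0.3011)·1 + 0.6295·0 + (-0.0821)·(-3) = 0.6569.
u_3 = a_3 − 2.3238·e_1 − 0.6569·e_2 = (0.0674, 1.7978, 0.7865, -1.1461).
‖u_3‖ = 2.2734, so e_3 = (0.0297, 0.7908, 0.3460, -0.5041).

e_3 = (0.0297, 0.7908, 0.3460, -0.5041)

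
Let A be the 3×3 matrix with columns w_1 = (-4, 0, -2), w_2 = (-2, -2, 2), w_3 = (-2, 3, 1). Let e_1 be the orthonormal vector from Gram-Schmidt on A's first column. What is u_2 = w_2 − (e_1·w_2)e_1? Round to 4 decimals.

w_1 = (-4, 0, -2); ‖w_1‖ = 4.4721, so e_1 = (-0.8944, 0.0000, -0.4472).
e_1·w_2 = (-0.8944)·(-2) + 0.0000·(-2) + (-0.4472)·2 = 0.8944.
u_2 = w_2 − 0.8944·e_1 = (-1.2000, -2.0000, 2.4000).

u_2 = (-1.2000, -2.0000, 2.4000)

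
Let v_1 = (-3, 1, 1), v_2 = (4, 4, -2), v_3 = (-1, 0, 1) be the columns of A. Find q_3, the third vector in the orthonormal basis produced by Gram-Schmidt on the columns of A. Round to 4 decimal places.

v_1 = (-3, 1, 1); ‖v_1‖ = 3.3166, so q_1 = (-0.9045, 0.3015, 0.3015).
q_1·v_2 = (-0.9045)·4 + 0.3015·4 + 0.3015·(-2) = -3.0151.
u_2 = v_2 + 3.0151·q_1 = (1.2727, 4.9091, -1.0909).
‖u_2‖ = 5.1874, so q_2 = (0.2453, 0.9463, -0.2103).
q_1·v_3 = (-0.9045)·(-1) + 0.3015·0 + 0.3015·1 = 1.2060; q_2·v_3 = 0.2453·(-1) + 0.9463·0 + (-0.2103)·1 = -0.4556.
u_3 = v_3 − 1.2060·q_1 + 0.4556·q_2 = (0.2027, 0.0676, 0.5405).
‖u_3‖ = 0.5812, so q_3 = (0.3487, 0.1162, 0.9300).

q_3 = (0.3487, 0.1162, 0.9300)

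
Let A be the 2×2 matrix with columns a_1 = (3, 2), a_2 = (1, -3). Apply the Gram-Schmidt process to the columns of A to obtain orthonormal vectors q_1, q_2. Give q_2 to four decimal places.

q_2 = (0.5547, -0.8321)

a_1 = (3, 2); ‖a_1‖ = 3.6056, so q_1 = (0.8321, 0.5547).
q_1·a_2 = 0.8321·1 + 0.5547·(-3) = -0.8321.
u_2 = a_2 + 0.8321·q_1 = (1.6923, -2.5385).
‖u_2‖ = 3.0509, so q_2 = (0.5547, -0.8321).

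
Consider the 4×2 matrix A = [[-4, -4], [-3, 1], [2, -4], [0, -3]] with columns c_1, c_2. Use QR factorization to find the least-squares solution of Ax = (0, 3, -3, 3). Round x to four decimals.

c_1 = (-4, -3, 2, 0); ‖c_1‖ = 5.3852, so q_1 = (-0.7428, -0.5571, 0.3714, 0.0000).
q_1·c_2 = (-0.7428)·(-4) + (-0.5571)·1 + 0.3714·(-4) + 0.0000·(-3) = 0.9285.
u_2 = c_2 − 0.9285·q_1 = (-3.3103, 1.5172, -4.3448, -3.0000).
‖u_2‖ = 6.4139, so q_2 = (-0.5161, 0.2366, -0.6774, -0.4677).
Qᵀb = (-2.7854, 1.3387).
Back-substitute: x_2 = 1.3387/6.4139 = 0.2087.
x_1 = (-2.7854 − 0.9285·0.2087)/5.3852 = -0.5532.

x = (-0.5532, 0.2087)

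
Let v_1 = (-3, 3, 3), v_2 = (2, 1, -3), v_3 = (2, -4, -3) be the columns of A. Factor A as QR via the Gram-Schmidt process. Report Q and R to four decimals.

v_1 = (-3, 3, 3); ‖v_1‖ = 5.1962, so q_1 = (-0.5774, 0.5774, 0.5774).
q_1·v_2 = (-0.5774)·2 + 0.5774·1 + 0.5774·(-3) = -2.3094.
u_2 = v_2 + 2.3094·q_1 = (0.6667, 2.3333, -1.6667).
‖u_2‖ = 2.9439, so q_2 = (0.2265, 0.7926, -0.5661).
q_1·v_3 = (-0.5774)·2 + 0.5774·(-4) + 0.5774·(-3) = -5.1962; q_2·v_3 = 0.2265·2 + 0.7926·(-4) + (-0.5661)·(-3) = -1.0190.
u_3 = v_3 + 5.1962·q_1 + 1.0190·q_2 = (-0.7692, -0.1923, -0.5769).
‖u_3‖ = 0.9806, so q_3 = (-0.7845, -0.1961, -0.5883).

Q = [[-0.5774, 0.2265, -0.7845], [0.5774, 0.7926, -0.1961], [0.5774, -0.5661, -0.5883]], R = [[5.1962, -2.3094, -5.1962], [0.0000, 2.9439, -1.0190], [0.0000, 0.0000, 0.9806]]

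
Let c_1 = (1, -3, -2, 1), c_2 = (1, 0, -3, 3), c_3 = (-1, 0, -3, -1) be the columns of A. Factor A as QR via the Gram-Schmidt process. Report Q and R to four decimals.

Q = [[0.2582, 0.0949, -0.4316], [-0.7746, 0.5695, 0.1369], [-0.5164, -0.4746, -0.6983], [0.2582, 0.6644, -0.5544]], R = [[3.8730, 2.5820, 1.0328], [0.0000, 3.5119, 0.6644], [0.0000, 0.0000, 3.0809]]

e_1 = c_1/‖c_1‖ = (1, -3, -2, 1)/3.8730 = (0.2582, -0.7746, -0.5164, 0.2582).
r_{12} = e_1·c_2 = 2.5820.
u_2 = c_2 − 2.5820·e_1 = (0.3333, 2.0000, -1.6667, 2.3333).
‖u_2‖ = 3.5119, so e_2 = (0.0949, 0.5695, -0.4746, 0.6644).
r_{13} = e_1·c_3 = 1.0328; r_{23} = e_2·c_3 = 0.6644.
u_3 = c_3 − 1.0328·e_1 − 0.6644·e_2 = (-1.3297, 0.4216, -2.1514, -1.7081).
‖u_3‖ = 3.0809, so e_3 = (-0.4316, 0.1369, -0.6983, -0.5544).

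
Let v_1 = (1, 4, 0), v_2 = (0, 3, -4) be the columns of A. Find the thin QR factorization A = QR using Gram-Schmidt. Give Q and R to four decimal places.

v_1 = (1, 4, 0); ‖v_1‖ = 4.1231, so e_1 = (0.2425, 0.9701, 0.0000).
e_1·v_2 = 0.2425·0 + 0.9701·3 + 0.0000·(-4) = 2.9104.
u_2 = v_2 − 2.9104·e_1 = (-0.7059, 0.1765, -4.0000).
‖u_2‖ = 4.0656, so e_2 = (-0.1736, 0.0434, -0.9839).

Q = [[0.2425, -0.1736], [0.9701, 0.0434], [0.0000, -0.9839]], R = [[4.1231, 2.9104], [0.0000, 4.0656]]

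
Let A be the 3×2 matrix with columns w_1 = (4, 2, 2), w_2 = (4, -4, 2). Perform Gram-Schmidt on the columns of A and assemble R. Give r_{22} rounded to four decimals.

w_1 = (4, 2, 2); ‖w_1‖ = 4.8990, so e_1 = (0.8165, 0.4082, 0.4082).
e_1·w_2 = 0.8165·4 + 0.4082·(-4) + 0.4082·2 = 2.4495.
u_2 = w_2 − 2.4495·e_1 = (2.0000, -5.0000, 1.0000).
r_{22} = ‖u_2‖ = 5.4772.

r_{22} = 5.4772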